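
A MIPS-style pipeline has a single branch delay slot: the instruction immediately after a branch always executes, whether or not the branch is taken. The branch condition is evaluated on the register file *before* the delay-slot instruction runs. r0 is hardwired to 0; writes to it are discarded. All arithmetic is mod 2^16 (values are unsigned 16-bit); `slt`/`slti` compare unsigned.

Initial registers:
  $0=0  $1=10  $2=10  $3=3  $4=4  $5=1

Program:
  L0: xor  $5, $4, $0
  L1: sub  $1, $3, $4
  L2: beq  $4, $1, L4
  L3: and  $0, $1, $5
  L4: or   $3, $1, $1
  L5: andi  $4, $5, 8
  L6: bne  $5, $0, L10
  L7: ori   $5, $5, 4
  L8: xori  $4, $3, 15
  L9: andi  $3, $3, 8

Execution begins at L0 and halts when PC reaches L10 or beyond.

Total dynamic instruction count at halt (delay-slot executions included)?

8

PC=0  xor  $5, $4, $0        | $0=0 $1=10 $2=10 $3=3 $4=4 $5=4
PC=1  sub  $1, $3, $4        | $0=0 $1=65535 $2=10 $3=3 $4=4 $5=4
PC=2  beq  $4, $1, L4        | $0=0 $1=65535 $2=10 $3=3 $4=4 $5=4  [not taken]
PC=3  and  $0, $1, $5        | $0=0 $1=65535 $2=10 $3=3 $4=4 $5=4
PC=4  or   $3, $1, $1        | $0=0 $1=65535 $2=10 $3=65535 $4=4 $5=4
PC=5  andi  $4, $5, 8        | $0=0 $1=65535 $2=10 $3=65535 $4=0 $5=4
PC=6  bne  $5, $0, L10       | $0=0 $1=65535 $2=10 $3=65535 $4=0 $5=4  [TAKEN]
PC=7  ori   $5, $5, 4        | $0=0 $1=65535 $2=10 $3=65535 $4=0 $5=4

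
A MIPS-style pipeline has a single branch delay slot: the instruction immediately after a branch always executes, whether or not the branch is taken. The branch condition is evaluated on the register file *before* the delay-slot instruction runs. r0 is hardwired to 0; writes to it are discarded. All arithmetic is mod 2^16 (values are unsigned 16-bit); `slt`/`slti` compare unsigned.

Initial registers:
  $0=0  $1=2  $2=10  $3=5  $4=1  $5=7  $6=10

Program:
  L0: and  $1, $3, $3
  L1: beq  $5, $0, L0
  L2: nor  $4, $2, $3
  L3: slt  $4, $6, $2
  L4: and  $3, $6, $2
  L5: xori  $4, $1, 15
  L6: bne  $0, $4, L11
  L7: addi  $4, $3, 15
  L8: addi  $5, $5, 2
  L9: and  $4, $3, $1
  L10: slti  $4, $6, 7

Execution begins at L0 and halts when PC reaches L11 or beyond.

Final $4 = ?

25

#0 and  $1, $3, $3 ; 0/5/10/5/1/7/10
#1 beq  $5, $0, L0 ; 0/5/10/5/1/7/10 ; →fallthru
#2 nor  $4, $2, $3 ; 0/5/10/5/65520/7/10
#3 slt  $4, $6, $2 ; 0/5/10/5/0/7/10
#4 and  $3, $6, $2 ; 0/5/10/10/0/7/10
#5 xori  $4, $1, 15 ; 0/5/10/10/10/7/10
#6 bne  $0, $4, L11 ; 0/5/10/10/10/7/10 ; →target
#7 addi  $4, $3, 15 ; 0/5/10/10/25/7/10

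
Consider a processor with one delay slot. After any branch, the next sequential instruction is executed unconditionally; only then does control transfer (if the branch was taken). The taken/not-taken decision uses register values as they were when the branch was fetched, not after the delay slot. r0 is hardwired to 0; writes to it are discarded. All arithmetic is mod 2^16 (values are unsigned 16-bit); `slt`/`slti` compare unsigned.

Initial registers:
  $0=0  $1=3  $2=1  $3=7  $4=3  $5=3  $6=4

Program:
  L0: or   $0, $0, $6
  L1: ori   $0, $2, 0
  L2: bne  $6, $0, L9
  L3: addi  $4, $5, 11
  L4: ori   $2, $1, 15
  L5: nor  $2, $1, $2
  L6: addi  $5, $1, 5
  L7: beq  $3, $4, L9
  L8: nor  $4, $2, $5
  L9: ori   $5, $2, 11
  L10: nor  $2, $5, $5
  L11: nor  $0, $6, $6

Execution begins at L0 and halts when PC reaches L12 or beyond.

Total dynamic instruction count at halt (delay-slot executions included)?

PC=0  or   $0, $0, $6        | $0=0 $1=3 $2=1 $3=7 $4=3 $5=3 $6=4
PC=1  ori   $0, $2, 0        | $0=0 $1=3 $2=1 $3=7 $4=3 $5=3 $6=4
PC=2  bne  $6, $0, L9        | $0=0 $1=3 $2=1 $3=7 $4=3 $5=3 $6=4  [TAKEN]
PC=3  addi  $4, $5, 11       | $0=0 $1=3 $2=1 $3=7 $4=14 $5=3 $6=4
PC=9  ori   $5, $2, 11       | $0=0 $1=3 $2=1 $3=7 $4=14 $5=11 $6=4
PC=10 nor  $2, $5, $5        | $0=0 $1=3 $2=65524 $3=7 $4=14 $5=11 $6=4
PC=11 nor  $0, $6, $6        | $0=0 $1=3 $2=65524 $3=7 $4=14 $5=11 $6=4

7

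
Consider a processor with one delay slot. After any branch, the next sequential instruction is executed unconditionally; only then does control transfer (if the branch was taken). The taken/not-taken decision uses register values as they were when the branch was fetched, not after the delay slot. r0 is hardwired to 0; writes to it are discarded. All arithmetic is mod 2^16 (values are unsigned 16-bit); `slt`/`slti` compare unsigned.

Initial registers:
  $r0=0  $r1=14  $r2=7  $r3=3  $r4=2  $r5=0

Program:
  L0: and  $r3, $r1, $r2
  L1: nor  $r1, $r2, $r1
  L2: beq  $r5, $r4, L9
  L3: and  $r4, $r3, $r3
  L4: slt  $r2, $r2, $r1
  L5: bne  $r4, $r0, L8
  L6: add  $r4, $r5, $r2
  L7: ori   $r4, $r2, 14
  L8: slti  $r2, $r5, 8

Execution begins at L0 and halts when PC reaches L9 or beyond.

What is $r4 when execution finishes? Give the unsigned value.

1

  step pc=0: and  $r3, $r1, $r2  regs=(0,14,7,6,2,0)
  step pc=1: nor  $r1, $r2, $r1  regs=(0,65520,7,6,2,0)
  step pc=2: beq  $r5, $r4, L9  cond=F  regs=(0,65520,7,6,2,0)
  step pc=3: and  $r4, $r3, $r3  regs=(0,65520,7,6,6,0)
  step pc=4: slt  $r2, $r2, $r1  regs=(0,65520,1,6,6,0)
  step pc=5: bne  $r4, $r0, L8  cond=T  regs=(0,65520,1,6,6,0)
  step pc=6: add  $r4, $r5, $r2  regs=(0,65520,1,6,1,0)
  step pc=8: slti  $r2, $r5, 8  regs=(0,65520,1,6,1,0)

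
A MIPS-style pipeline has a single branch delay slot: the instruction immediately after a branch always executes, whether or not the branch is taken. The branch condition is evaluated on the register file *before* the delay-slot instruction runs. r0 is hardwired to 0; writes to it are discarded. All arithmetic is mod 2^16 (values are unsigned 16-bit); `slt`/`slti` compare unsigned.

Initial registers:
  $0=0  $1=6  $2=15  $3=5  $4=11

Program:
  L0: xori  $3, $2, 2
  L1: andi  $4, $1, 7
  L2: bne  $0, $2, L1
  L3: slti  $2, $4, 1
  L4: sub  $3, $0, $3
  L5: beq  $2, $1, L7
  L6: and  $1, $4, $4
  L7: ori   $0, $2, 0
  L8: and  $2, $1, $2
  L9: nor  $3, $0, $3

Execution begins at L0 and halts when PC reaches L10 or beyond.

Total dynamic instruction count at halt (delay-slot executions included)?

13

  step pc=0: xori  $3, $2, 2  regs=(0,6,15,13,11)
  step pc=1: andi  $4, $1, 7  regs=(0,6,15,13,6)
  step pc=2: bne  $0, $2, L1  cond=T  regs=(0,6,15,13,6)
  step pc=3: slti  $2, $4, 1  regs=(0,6,0,13,6)
  step pc=1: andi  $4, $1, 7  regs=(0,6,0,13,6)
  step pc=2: bne  $0, $2, L1  cond=F  regs=(0,6,0,13,6)
  step pc=3: slti  $2, $4, 1  regs=(0,6,0,13,6)
  step pc=4: sub  $3, $0, $3  regs=(0,6,0,65523,6)
  step pc=5: beq  $2, $1, L7  cond=F  regs=(0,6,0,65523,6)
  step pc=6: and  $1, $4, $4  regs=(0,6,0,65523,6)
  step pc=7: ori   $0, $2, 0  regs=(0,6,0,65523,6)
  step pc=8: and  $2, $1, $2  regs=(0,6,0,65523,6)
  step pc=9: nor  $3, $0, $3  regs=(0,6,0,12,6)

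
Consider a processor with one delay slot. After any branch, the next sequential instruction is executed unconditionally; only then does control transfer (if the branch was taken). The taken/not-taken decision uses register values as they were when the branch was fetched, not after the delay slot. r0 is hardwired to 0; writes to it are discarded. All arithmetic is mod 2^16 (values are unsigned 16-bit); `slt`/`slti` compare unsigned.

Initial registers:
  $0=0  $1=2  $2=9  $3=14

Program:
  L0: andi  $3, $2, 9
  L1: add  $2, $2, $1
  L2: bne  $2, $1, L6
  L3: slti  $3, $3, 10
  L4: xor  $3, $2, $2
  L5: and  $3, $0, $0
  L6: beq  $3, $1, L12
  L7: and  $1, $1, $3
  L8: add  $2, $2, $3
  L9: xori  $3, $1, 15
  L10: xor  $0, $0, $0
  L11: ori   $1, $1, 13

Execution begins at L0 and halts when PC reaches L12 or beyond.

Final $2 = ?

12

  step pc=0: andi  $3, $2, 9  regs=(0,2,9,9)
  step pc=1: add  $2, $2, $1  regs=(0,2,11,9)
  step pc=2: bne  $2, $1, L6  cond=T  regs=(0,2,11,9)
  step pc=3: slti  $3, $3, 10  regs=(0,2,11,1)
  step pc=6: beq  $3, $1, L12  cond=F  regs=(0,2,11,1)
  step pc=7: and  $1, $1, $3  regs=(0,0,11,1)
  step pc=8: add  $2, $2, $3  regs=(0,0,12,1)
  step pc=9: xori  $3, $1, 15  regs=(0,0,12,15)
  step pc=10: xor  $0, $0, $0  regs=(0,0,12,15)
  step pc=11: ori   $1, $1, 13  regs=(0,13,12,15)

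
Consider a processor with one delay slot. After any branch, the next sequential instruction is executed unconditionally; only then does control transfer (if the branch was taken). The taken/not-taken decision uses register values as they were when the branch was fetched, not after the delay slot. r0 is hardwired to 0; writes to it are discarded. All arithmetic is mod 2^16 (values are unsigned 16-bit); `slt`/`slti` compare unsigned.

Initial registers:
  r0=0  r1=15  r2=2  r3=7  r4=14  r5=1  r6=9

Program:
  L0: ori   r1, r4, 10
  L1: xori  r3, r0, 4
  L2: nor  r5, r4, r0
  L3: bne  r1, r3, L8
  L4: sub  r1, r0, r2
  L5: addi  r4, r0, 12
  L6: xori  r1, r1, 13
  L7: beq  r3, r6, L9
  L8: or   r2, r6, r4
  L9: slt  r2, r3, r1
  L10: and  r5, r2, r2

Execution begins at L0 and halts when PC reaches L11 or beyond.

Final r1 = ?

#0 ori   r1, r4, 10 ; 0/14/2/7/14/1/9
#1 xori  r3, r0, 4 ; 0/14/2/4/14/1/9
#2 nor  r5, r4, r0 ; 0/14/2/4/14/65521/9
#3 bne  r1, r3, L8 ; 0/14/2/4/14/65521/9 ; →target
#4 sub  r1, r0, r2 ; 0/65534/2/4/14/65521/9
#8 or   r2, r6, r4 ; 0/65534/15/4/14/65521/9
#9 slt  r2, r3, r1 ; 0/65534/1/4/14/65521/9
#10 and  r5, r2, r2 ; 0/65534/1/4/14/1/9

65534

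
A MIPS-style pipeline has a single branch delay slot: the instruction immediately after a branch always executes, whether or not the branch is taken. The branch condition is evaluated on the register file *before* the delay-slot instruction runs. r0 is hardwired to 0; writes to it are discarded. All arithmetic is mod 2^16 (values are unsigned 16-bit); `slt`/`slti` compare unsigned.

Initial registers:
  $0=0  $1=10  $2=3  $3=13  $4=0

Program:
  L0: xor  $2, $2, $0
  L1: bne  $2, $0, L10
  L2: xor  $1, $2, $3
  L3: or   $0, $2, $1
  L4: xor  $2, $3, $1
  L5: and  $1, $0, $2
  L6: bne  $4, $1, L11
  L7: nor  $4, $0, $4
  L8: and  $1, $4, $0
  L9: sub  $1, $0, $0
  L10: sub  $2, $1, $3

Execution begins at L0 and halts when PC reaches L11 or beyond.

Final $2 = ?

1

  step pc=0: xor  $2, $2, $0  regs=(0,10,3,13,0)
  step pc=1: bne  $2, $0, L10  cond=T  regs=(0,10,3,13,0)
  step pc=2: xor  $1, $2, $3  regs=(0,14,3,13,0)
  step pc=10: sub  $2, $1, $3  regs=(0,14,1,13,0)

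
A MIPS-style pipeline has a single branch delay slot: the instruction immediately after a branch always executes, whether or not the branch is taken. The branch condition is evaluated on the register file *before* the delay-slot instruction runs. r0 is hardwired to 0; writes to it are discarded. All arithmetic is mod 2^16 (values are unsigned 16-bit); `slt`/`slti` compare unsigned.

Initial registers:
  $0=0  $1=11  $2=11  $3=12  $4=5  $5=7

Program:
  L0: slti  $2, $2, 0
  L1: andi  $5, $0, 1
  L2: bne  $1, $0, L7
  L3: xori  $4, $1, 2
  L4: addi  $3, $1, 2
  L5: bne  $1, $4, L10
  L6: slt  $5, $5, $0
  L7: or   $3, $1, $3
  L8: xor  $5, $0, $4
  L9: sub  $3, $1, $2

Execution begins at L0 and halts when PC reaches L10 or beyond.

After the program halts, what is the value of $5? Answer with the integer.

9

#0 slti  $2, $2, 0 ; 0/11/0/12/5/7
#1 andi  $5, $0, 1 ; 0/11/0/12/5/0
#2 bne  $1, $0, L7 ; 0/11/0/12/5/0 ; →target
#3 xori  $4, $1, 2 ; 0/11/0/12/9/0
#7 or   $3, $1, $3 ; 0/11/0/15/9/0
#8 xor  $5, $0, $4 ; 0/11/0/15/9/9
#9 sub  $3, $1, $2 ; 0/11/0/11/9/9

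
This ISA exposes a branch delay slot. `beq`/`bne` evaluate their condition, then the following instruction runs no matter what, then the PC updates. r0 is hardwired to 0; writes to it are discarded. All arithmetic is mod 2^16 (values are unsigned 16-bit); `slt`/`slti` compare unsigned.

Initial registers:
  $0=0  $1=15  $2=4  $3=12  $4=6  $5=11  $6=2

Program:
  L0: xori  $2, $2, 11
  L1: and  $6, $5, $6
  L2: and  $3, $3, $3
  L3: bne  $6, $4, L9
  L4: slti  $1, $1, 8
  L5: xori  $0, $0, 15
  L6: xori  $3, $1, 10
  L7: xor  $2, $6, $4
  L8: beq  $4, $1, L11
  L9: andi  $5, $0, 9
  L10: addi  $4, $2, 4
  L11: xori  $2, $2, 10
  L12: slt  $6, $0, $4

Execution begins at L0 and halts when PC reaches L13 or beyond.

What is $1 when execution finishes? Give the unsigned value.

0

#0 xori  $2, $2, 11 ; 0/15/15/12/6/11/2
#1 and  $6, $5, $6 ; 0/15/15/12/6/11/2
#2 and  $3, $3, $3 ; 0/15/15/12/6/11/2
#3 bne  $6, $4, L9 ; 0/15/15/12/6/11/2 ; →target
#4 slti  $1, $1, 8 ; 0/0/15/12/6/11/2
#9 andi  $5, $0, 9 ; 0/0/15/12/6/0/2
#10 addi  $4, $2, 4 ; 0/0/15/12/19/0/2
#11 xori  $2, $2, 10 ; 0/0/5/12/19/0/2
#12 slt  $6, $0, $4 ; 0/0/5/12/19/0/1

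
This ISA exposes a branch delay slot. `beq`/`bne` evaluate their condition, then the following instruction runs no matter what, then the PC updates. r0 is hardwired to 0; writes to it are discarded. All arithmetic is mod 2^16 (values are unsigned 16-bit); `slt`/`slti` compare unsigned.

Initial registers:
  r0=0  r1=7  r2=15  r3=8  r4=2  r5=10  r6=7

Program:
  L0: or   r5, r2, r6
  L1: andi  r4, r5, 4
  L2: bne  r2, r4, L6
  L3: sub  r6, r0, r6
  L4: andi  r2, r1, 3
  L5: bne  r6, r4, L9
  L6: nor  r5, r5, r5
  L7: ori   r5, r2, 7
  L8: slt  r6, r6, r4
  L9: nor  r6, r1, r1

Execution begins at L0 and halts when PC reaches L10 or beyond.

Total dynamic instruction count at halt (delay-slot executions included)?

PC=0  or   r5, r2, r6        | r0=0 r1=7 r2=15 r3=8 r4=2 r5=15 r6=7
PC=1  andi  r4, r5, 4        | r0=0 r1=7 r2=15 r3=8 r4=4 r5=15 r6=7
PC=2  bne  r2, r4, L6        | r0=0 r1=7 r2=15 r3=8 r4=4 r5=15 r6=7  [TAKEN]
PC=3  sub  r6, r0, r6        | r0=0 r1=7 r2=15 r3=8 r4=4 r5=15 r6=65529
PC=6  nor  r5, r5, r5        | r0=0 r1=7 r2=15 r3=8 r4=4 r5=65520 r6=65529
PC=7  ori   r5, r2, 7        | r0=0 r1=7 r2=15 r3=8 r4=4 r5=15 r6=65529
PC=8  slt  r6, r6, r4        | r0=0 r1=7 r2=15 r3=8 r4=4 r5=15 r6=0
PC=9  nor  r6, r1, r1        | r0=0 r1=7 r2=15 r3=8 r4=4 r5=15 r6=65528

8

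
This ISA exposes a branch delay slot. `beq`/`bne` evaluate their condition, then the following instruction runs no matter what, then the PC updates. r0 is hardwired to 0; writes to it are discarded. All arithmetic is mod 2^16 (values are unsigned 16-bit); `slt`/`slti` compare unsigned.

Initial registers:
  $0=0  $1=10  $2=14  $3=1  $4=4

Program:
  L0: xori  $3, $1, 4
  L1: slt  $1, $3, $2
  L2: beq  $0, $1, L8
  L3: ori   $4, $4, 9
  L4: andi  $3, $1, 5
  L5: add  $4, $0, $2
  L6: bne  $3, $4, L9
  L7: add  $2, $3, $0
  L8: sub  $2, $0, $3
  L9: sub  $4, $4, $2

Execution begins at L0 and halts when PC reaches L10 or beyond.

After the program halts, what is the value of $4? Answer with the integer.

#0 xori  $3, $1, 4 ; 0/10/14/14/4
#1 slt  $1, $3, $2 ; 0/0/14/14/4
#2 beq  $0, $1, L8 ; 0/0/14/14/4 ; →target
#3 ori   $4, $4, 9 ; 0/0/14/14/13
#8 sub  $2, $0, $3 ; 0/0/65522/14/13
#9 sub  $4, $4, $2 ; 0/0/65522/14/27

27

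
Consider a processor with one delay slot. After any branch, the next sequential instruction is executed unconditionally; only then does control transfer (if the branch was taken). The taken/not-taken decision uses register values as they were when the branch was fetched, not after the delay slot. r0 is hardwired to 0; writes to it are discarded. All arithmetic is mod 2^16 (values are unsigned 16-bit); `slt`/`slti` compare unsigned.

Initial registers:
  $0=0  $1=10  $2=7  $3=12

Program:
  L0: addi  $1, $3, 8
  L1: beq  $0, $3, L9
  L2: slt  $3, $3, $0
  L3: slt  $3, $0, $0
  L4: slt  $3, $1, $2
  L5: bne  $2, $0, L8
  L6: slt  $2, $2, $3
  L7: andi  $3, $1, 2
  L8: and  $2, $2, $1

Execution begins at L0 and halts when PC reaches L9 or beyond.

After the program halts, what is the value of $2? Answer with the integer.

0

  step pc=0: addi  $1, $3, 8  regs=(0,20,7,12)
  step pc=1: beq  $0, $3, L9  cond=F  regs=(0,20,7,12)
  step pc=2: slt  $3, $3, $0  regs=(0,20,7,0)
  step pc=3: slt  $3, $0, $0  regs=(0,20,7,0)
  step pc=4: slt  $3, $1, $2  regs=(0,20,7,0)
  step pc=5: bne  $2, $0, L8  cond=T  regs=(0,20,7,0)
  step pc=6: slt  $2, $2, $3  regs=(0,20,0,0)
  step pc=8: and  $2, $2, $1  regs=(0,20,0,0)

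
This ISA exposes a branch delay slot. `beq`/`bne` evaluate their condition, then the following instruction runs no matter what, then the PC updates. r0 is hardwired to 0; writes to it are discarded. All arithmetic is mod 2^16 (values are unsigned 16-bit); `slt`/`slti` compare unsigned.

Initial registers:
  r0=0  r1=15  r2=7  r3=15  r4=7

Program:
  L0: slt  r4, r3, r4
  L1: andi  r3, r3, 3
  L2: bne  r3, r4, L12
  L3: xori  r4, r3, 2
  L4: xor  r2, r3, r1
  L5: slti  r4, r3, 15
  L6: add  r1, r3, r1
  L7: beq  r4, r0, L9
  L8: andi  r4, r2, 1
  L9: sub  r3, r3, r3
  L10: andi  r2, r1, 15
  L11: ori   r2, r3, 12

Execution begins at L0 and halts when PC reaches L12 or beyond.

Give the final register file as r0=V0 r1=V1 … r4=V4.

r0=0 r1=15 r2=7 r3=3 r4=1

PC=0  slt  r4, r3, r4        | r0=0 r1=15 r2=7 r3=15 r4=0
PC=1  andi  r3, r3, 3        | r0=0 r1=15 r2=7 r3=3 r4=0
PC=2  bne  r3, r4, L12       | r0=0 r1=15 r2=7 r3=3 r4=0  [TAKEN]
PC=3  xori  r4, r3, 2        | r0=0 r1=15 r2=7 r3=3 r4=1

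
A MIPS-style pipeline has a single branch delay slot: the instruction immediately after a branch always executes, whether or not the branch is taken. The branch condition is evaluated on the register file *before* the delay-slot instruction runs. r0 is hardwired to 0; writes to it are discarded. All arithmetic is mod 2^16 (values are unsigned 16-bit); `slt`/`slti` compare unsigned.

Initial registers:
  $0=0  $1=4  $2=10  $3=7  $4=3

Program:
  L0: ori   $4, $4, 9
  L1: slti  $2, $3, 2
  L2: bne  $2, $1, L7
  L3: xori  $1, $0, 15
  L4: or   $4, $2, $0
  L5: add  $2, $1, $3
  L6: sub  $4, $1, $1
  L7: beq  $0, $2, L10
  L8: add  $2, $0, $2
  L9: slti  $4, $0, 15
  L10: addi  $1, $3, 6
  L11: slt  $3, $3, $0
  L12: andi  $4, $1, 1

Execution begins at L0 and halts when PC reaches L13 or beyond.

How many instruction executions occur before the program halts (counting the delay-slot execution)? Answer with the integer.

9

  step pc=0: ori   $4, $4, 9  regs=(0,4,10,7,11)
  step pc=1: slti  $2, $3, 2  regs=(0,4,0,7,11)
  step pc=2: bne  $2, $1, L7  cond=T  regs=(0,4,0,7,11)
  step pc=3: xori  $1, $0, 15  regs=(0,15,0,7,11)
  step pc=7: beq  $0, $2, L10  cond=T  regs=(0,15,0,7,11)
  step pc=8: add  $2, $0, $2  regs=(0,15,0,7,11)
  step pc=10: addi  $1, $3, 6  regs=(0,13,0,7,11)
  step pc=11: slt  $3, $3, $0  regs=(0,13,0,0,11)
  step pc=12: andi  $4, $1, 1  regs=(0,13,0,0,1)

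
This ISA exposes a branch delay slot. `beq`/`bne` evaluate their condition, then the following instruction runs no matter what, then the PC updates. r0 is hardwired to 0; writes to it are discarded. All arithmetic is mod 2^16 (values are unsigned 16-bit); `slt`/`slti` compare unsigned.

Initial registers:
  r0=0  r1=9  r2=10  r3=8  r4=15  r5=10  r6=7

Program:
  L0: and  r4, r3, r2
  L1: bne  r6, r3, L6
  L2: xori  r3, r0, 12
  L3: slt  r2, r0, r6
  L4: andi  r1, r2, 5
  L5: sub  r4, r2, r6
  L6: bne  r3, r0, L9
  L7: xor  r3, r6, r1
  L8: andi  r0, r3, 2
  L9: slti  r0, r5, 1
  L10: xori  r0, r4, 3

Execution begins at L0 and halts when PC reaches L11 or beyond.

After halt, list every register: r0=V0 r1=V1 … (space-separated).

r0=0 r1=9 r2=10 r3=14 r4=8 r5=10 r6=7

[0] and  r4, r3, r2  →  {r0:0, r1:9, r2:10, r3:8, r4:8, r5:10, r6:7}
[1] bne  r6, r3, L6  →  {r0:0, r1:9, r2:10, r3:8, r4:8, r5:10, r6:7}  ⟨branch taken⟩
[2] xori  r3, r0, 12  →  {r0:0, r1:9, r2:10, r3:12, r4:8, r5:10, r6:7}
[6] bne  r3, r0, L9  →  {r0:0, r1:9, r2:10, r3:12, r4:8, r5:10, r6:7}  ⟨branch taken⟩
[7] xor  r3, r6, r1  →  {r0:0, r1:9, r2:10, r3:14, r4:8, r5:10, r6:7}
[9] slti  r0, r5, 1  →  {r0:0, r1:9, r2:10, r3:14, r4:8, r5:10, r6:7}
[10] xori  r0, r4, 3  →  {r0:0, r1:9, r2:10, r3:14, r4:8, r5:10, r6:7}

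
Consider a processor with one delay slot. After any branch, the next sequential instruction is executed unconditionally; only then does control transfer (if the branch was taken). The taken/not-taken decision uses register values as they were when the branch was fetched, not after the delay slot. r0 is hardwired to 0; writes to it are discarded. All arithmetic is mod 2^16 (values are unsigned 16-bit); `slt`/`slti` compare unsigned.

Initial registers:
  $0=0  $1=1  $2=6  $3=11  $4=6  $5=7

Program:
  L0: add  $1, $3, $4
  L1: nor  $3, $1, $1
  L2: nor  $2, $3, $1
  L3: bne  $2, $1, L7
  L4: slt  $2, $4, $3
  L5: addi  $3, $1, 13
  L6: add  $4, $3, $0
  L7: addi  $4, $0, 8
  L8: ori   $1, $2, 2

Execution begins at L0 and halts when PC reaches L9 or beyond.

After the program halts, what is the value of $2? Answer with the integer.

#0 add  $1, $3, $4 ; 0/17/6/11/6/7
#1 nor  $3, $1, $1 ; 0/17/6/65518/6/7
#2 nor  $2, $3, $1 ; 0/17/0/65518/6/7
#3 bne  $2, $1, L7 ; 0/17/0/65518/6/7 ; →target
#4 slt  $2, $4, $3 ; 0/17/1/65518/6/7
#7 addi  $4, $0, 8 ; 0/17/1/65518/8/7
#8 ori   $1, $2, 2 ; 0/3/1/65518/8/7

1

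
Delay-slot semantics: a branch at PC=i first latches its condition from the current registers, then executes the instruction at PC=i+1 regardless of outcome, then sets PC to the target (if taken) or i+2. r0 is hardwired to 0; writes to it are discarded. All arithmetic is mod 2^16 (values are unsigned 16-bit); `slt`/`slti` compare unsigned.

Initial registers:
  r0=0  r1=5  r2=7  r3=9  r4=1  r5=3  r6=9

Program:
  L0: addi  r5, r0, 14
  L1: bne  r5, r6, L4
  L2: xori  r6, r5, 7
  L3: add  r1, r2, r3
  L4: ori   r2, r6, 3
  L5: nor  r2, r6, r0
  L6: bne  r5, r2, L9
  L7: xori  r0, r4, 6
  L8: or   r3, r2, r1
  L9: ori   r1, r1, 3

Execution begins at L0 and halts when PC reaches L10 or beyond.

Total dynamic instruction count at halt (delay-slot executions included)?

8

PC=0  addi  r5, r0, 14       | r0=0 r1=5 r2=7 r3=9 r4=1 r5=14 r6=9
PC=1  bne  r5, r6, L4        | r0=0 r1=5 r2=7 r3=9 r4=1 r5=14 r6=9  [TAKEN]
PC=2  xori  r6, r5, 7        | r0=0 r1=5 r2=7 r3=9 r4=1 r5=14 r6=9
PC=4  ori   r2, r6, 3        | r0=0 r1=5 r2=11 r3=9 r4=1 r5=14 r6=9
PC=5  nor  r2, r6, r0        | r0=0 r1=5 r2=65526 r3=9 r4=1 r5=14 r6=9
PC=6  bne  r5, r2, L9        | r0=0 r1=5 r2=65526 r3=9 r4=1 r5=14 r6=9  [TAKEN]
PC=7  xori  r0, r4, 6        | r0=0 r1=5 r2=65526 r3=9 r4=1 r5=14 r6=9
PC=9  ori   r1, r1, 3        | r0=0 r1=7 r2=65526 r3=9 r4=1 r5=14 r6=9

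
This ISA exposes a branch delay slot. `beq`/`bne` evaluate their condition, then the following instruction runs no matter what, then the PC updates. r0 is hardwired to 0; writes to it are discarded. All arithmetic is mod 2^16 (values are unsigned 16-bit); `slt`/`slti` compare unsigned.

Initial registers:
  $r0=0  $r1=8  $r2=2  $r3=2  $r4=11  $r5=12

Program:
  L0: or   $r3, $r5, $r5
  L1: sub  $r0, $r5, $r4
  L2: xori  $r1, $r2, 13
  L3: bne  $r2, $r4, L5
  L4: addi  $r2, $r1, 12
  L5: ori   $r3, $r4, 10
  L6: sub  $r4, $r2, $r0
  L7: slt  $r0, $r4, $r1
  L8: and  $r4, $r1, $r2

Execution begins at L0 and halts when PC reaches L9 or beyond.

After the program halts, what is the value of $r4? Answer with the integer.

11

PC=0  or   $r3, $r5, $r5     | $r0=0 $r1=8 $r2=2 $r3=12 $r4=11 $r5=12
PC=1  sub  $r0, $r5, $r4     | $r0=0 $r1=8 $r2=2 $r3=12 $r4=11 $r5=12
PC=2  xori  $r1, $r2, 13     | $r0=0 $r1=15 $r2=2 $r3=12 $r4=11 $r5=12
PC=3  bne  $r2, $r4, L5      | $r0=0 $r1=15 $r2=2 $r3=12 $r4=11 $r5=12  [TAKEN]
PC=4  addi  $r2, $r1, 12     | $r0=0 $r1=15 $r2=27 $r3=12 $r4=11 $r5=12
PC=5  ori   $r3, $r4, 10     | $r0=0 $r1=15 $r2=27 $r3=11 $r4=11 $r5=12
PC=6  sub  $r4, $r2, $r0     | $r0=0 $r1=15 $r2=27 $r3=11 $r4=27 $r5=12
PC=7  slt  $r0, $r4, $r1     | $r0=0 $r1=15 $r2=27 $r3=11 $r4=27 $r5=12
PC=8  and  $r4, $r1, $r2     | $r0=0 $r1=15 $r2=27 $r3=11 $r4=11 $r5=12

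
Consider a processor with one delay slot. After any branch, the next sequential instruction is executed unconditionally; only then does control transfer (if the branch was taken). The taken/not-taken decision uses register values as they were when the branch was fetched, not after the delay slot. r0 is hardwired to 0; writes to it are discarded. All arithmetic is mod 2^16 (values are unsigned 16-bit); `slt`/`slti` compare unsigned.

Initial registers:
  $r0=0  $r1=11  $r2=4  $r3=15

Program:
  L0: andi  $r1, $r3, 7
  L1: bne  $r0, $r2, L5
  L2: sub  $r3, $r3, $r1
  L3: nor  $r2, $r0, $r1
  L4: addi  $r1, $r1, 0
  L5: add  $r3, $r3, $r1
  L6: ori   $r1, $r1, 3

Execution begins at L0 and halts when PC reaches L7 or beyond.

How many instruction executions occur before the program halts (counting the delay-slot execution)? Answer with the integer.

PC=0  andi  $r1, $r3, 7      | $r0=0 $r1=7 $r2=4 $r3=15
PC=1  bne  $r0, $r2, L5      | $r0=0 $r1=7 $r2=4 $r3=15  [TAKEN]
PC=2  sub  $r3, $r3, $r1     | $r0=0 $r1=7 $r2=4 $r3=8
PC=5  add  $r3, $r3, $r1     | $r0=0 $r1=7 $r2=4 $r3=15
PC=6  ori   $r1, $r1, 3      | $r0=0 $r1=7 $r2=4 $r3=15

5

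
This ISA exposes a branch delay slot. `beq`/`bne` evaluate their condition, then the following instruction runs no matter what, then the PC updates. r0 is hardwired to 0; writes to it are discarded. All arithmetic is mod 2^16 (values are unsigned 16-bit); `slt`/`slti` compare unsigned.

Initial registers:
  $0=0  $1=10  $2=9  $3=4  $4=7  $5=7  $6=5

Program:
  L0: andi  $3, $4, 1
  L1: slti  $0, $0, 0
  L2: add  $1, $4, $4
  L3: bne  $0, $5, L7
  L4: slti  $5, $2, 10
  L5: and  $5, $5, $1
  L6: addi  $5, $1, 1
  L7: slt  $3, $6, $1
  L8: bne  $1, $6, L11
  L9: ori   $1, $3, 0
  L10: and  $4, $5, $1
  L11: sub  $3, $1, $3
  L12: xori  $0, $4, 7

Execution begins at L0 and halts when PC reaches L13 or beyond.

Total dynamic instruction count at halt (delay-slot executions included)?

10

  step pc=0: andi  $3, $4, 1  regs=(0,10,9,1,7,7,5)
  step pc=1: slti  $0, $0, 0  regs=(0,10,9,1,7,7,5)
  step pc=2: add  $1, $4, $4  regs=(0,14,9,1,7,7,5)
  step pc=3: bne  $0, $5, L7  cond=T  regs=(0,14,9,1,7,7,5)
  step pc=4: slti  $5, $2, 10  regs=(0,14,9,1,7,1,5)
  step pc=7: slt  $3, $6, $1  regs=(0,14,9,1,7,1,5)
  step pc=8: bne  $1, $6, L11  cond=T  regs=(0,14,9,1,7,1,5)
  step pc=9: ori   $1, $3, 0  regs=(0,1,9,1,7,1,5)
  step pc=11: sub  $3, $1, $3  regs=(0,1,9,0,7,1,5)
  step pc=12: xori  $0, $4, 7  regs=(0,1,9,0,7,1,5)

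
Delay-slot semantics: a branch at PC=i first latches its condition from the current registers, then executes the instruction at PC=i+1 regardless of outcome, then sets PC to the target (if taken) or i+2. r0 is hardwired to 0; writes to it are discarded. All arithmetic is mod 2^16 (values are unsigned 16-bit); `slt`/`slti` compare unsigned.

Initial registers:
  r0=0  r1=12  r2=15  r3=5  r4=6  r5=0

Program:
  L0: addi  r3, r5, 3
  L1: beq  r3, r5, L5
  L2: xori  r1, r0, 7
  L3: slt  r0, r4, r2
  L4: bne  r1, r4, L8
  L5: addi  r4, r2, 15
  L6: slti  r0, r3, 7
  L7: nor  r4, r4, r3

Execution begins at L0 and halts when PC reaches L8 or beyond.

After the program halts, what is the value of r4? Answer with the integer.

[0] addi  r3, r5, 3  →  {r0:0, r1:12, r2:15, r3:3, r4:6, r5:0}
[1] beq  r3, r5, L5  →  {r0:0, r1:12, r2:15, r3:3, r4:6, r5:0}  ⟨branch fallthrough⟩
[2] xori  r1, r0, 7  →  {r0:0, r1:7, r2:15, r3:3, r4:6, r5:0}
[3] slt  r0, r4, r2  →  {r0:0, r1:7, r2:15, r3:3, r4:6, r5:0}
[4] bne  r1, r4, L8  →  {r0:0, r1:7, r2:15, r3:3, r4:6, r5:0}  ⟨branch taken⟩
[5] addi  r4, r2, 15  →  {r0:0, r1:7, r2:15, r3:3, r4:30, r5:0}

30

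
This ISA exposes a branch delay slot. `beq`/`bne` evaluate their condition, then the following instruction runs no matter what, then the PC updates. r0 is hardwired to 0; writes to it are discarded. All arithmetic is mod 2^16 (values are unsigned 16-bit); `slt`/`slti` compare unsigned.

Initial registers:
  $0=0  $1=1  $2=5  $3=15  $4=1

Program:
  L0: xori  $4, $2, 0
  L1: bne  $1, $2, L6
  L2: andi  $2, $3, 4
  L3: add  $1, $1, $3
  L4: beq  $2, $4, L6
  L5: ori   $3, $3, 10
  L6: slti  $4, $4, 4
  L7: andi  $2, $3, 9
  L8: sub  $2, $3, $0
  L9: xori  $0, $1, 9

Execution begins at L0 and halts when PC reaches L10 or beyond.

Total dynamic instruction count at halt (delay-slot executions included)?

7

  step pc=0: xori  $4, $2, 0  regs=(0,1,5,15,5)
  step pc=1: bne  $1, $2, L6  cond=T  regs=(0,1,5,15,5)
  step pc=2: andi  $2, $3, 4  regs=(0,1,4,15,5)
  step pc=6: slti  $4, $4, 4  regs=(0,1,4,15,0)
  step pc=7: andi  $2, $3, 9  regs=(0,1,9,15,0)
  step pc=8: sub  $2, $3, $0  regs=(0,1,15,15,0)
  step pc=9: xori  $0, $1, 9  regs=(0,1,15,15,0)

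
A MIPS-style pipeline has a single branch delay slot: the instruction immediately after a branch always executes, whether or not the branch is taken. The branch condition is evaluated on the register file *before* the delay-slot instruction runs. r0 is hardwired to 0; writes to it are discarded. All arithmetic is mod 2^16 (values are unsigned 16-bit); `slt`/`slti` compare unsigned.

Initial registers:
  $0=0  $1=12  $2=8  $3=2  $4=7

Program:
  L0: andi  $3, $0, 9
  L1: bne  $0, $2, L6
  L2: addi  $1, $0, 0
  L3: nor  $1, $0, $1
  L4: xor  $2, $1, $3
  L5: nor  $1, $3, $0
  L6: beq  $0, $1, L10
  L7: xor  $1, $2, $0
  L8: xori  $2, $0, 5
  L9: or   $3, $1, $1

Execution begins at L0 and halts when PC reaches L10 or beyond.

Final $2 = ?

#0 andi  $3, $0, 9 ; 0/12/8/0/7
#1 bne  $0, $2, L6 ; 0/12/8/0/7 ; →target
#2 addi  $1, $0, 0 ; 0/0/8/0/7
#6 beq  $0, $1, L10 ; 0/0/8/0/7 ; →target
#7 xor  $1, $2, $0 ; 0/8/8/0/7

8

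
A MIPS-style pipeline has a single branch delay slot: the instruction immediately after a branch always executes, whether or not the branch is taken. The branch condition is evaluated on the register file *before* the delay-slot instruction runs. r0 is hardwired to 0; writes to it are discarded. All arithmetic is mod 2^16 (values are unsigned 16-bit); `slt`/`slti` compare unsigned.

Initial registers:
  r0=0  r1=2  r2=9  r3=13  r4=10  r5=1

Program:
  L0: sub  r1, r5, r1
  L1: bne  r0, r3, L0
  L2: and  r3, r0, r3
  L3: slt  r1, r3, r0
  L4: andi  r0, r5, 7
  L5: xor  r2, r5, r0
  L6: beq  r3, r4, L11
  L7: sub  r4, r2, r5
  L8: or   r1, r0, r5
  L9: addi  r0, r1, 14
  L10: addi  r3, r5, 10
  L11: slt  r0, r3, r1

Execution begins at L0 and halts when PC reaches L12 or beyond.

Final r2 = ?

[0] sub  r1, r5, r1  →  {r0:0, r1:65535, r2:9, r3:13, r4:10, r5:1}
[1] bne  r0, r3, L0  →  {r0:0, r1:65535, r2:9, r3:13, r4:10, r5:1}  ⟨branch taken⟩
[2] and  r3, r0, r3  →  {r0:0, r1:65535, r2:9, r3:0, r4:10, r5:1}
[0] sub  r1, r5, r1  →  {r0:0, r1:2, r2:9, r3:0, r4:10, r5:1}
[1] bne  r0, r3, L0  →  {r0:0, r1:2, r2:9, r3:0, r4:10, r5:1}  ⟨branch fallthrough⟩
[2] and  r3, r0, r3  →  {r0:0, r1:2, r2:9, r3:0, r4:10, r5:1}
[3] slt  r1, r3, r0  →  {r0:0, r1:0, r2:9, r3:0, r4:10, r5:1}
[4] andi  r0, r5, 7  →  {r0:0, r1:0, r2:9, r3:0, r4:10, r5:1}
[5] xor  r2, r5, r0  →  {r0:0, r1:0, r2:1, r3:0, r4:10, r5:1}
[6] beq  r3, r4, L11  →  {r0:0, r1:0, r2:1, r3:0, r4:10, r5:1}  ⟨branch fallthrough⟩
[7] sub  r4, r2, r5  →  {r0:0, r1:0, r2:1, r3:0, r4:0, r5:1}
[8] or   r1, r0, r5  →  {r0:0, r1:1, r2:1, r3:0, r4:0, r5:1}
[9] addi  r0, r1, 14  →  {r0:0, r1:1, r2:1, r3:0, r4:0, r5:1}
[10] addi  r3, r5, 10  →  {r0:0, r1:1, r2:1, r3:11, r4:0, r5:1}
[11] slt  r0, r3, r1  →  {r0:0, r1:1, r2:1, r3:11, r4:0, r5:1}

1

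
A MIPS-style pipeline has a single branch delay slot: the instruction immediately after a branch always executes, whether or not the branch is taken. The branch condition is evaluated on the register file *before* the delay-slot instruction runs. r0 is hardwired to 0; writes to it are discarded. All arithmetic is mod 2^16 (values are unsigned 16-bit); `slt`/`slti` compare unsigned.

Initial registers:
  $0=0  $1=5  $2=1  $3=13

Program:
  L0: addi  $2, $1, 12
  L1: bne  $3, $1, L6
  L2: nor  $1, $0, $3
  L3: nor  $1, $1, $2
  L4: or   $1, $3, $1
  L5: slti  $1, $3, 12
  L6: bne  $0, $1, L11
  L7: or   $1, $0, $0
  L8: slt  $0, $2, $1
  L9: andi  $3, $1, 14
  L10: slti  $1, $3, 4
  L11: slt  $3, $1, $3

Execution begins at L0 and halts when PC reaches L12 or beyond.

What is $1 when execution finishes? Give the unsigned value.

0

  step pc=0: addi  $2, $1, 12  regs=(0,5,17,13)
  step pc=1: bne  $3, $1, L6  cond=T  regs=(0,5,17,13)
  step pc=2: nor  $1, $0, $3  regs=(0,65522,17,13)
  step pc=6: bne  $0, $1, L11  cond=T  regs=(0,65522,17,13)
  step pc=7: or   $1, $0, $0  regs=(0,0,17,13)
  step pc=11: slt  $3, $1, $3  regs=(0,0,17,1)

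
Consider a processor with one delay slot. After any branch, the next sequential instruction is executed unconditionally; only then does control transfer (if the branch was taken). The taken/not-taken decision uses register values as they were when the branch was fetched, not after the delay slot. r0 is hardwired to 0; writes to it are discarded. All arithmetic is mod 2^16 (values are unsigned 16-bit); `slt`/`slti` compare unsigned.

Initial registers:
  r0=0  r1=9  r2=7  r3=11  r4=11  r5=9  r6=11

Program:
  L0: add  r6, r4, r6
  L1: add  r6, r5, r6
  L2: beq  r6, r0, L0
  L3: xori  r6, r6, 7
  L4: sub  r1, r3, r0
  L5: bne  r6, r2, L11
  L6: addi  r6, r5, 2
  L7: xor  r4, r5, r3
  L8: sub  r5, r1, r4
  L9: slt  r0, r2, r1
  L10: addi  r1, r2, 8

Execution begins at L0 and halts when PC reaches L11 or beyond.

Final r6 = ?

11

[0] add  r6, r4, r6  →  {r0:0, r1:9, r2:7, r3:11, r4:11, r5:9, r6:22}
[1] add  r6, r5, r6  →  {r0:0, r1:9, r2:7, r3:11, r4:11, r5:9, r6:31}
[2] beq  r6, r0, L0  →  {r0:0, r1:9, r2:7, r3:11, r4:11, r5:9, r6:31}  ⟨branch fallthrough⟩
[3] xori  r6, r6, 7  →  {r0:0, r1:9, r2:7, r3:11, r4:11, r5:9, r6:24}
[4] sub  r1, r3, r0  →  {r0:0, r1:11, r2:7, r3:11, r4:11, r5:9, r6:24}
[5] bne  r6, r2, L11  →  {r0:0, r1:11, r2:7, r3:11, r4:11, r5:9, r6:24}  ⟨branch taken⟩
[6] addi  r6, r5, 2  →  {r0:0, r1:11, r2:7, r3:11, r4:11, r5:9, r6:11}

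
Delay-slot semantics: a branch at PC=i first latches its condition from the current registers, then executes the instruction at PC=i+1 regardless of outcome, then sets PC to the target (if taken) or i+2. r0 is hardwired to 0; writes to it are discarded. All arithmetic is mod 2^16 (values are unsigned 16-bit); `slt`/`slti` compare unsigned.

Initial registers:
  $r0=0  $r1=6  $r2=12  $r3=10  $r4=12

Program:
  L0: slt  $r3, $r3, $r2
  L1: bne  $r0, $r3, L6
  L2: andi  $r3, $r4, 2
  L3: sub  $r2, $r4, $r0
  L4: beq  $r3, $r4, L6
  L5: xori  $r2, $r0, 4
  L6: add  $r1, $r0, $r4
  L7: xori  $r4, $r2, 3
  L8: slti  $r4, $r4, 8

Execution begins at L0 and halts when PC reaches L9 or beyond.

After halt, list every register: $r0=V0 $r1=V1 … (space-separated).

$r0=0 $r1=12 $r2=12 $r3=0 $r4=0

PC=0  slt  $r3, $r3, $r2     | $r0=0 $r1=6 $r2=12 $r3=1 $r4=12
PC=1  bne  $r0, $r3, L6      | $r0=0 $r1=6 $r2=12 $r3=1 $r4=12  [TAKEN]
PC=2  andi  $r3, $r4, 2      | $r0=0 $r1=6 $r2=12 $r3=0 $r4=12
PC=6  add  $r1, $r0, $r4     | $r0=0 $r1=12 $r2=12 $r3=0 $r4=12
PC=7  xori  $r4, $r2, 3      | $r0=0 $r1=12 $r2=12 $r3=0 $r4=15
PC=8  slti  $r4, $r4, 8      | $r0=0 $r1=12 $r2=12 $r3=0 $r4=0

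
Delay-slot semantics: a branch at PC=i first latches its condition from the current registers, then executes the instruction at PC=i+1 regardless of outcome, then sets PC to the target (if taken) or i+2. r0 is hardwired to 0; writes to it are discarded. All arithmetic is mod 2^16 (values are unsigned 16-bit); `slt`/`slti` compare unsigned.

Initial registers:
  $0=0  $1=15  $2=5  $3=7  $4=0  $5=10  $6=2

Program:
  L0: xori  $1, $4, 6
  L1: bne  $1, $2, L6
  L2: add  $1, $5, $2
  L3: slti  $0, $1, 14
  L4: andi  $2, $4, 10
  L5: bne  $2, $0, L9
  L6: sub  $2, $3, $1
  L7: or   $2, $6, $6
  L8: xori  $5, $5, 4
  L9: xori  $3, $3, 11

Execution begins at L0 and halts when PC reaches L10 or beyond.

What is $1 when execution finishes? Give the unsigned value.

  step pc=0: xori  $1, $4, 6  regs=(0,6,5,7,0,10,2)
  step pc=1: bne  $1, $2, L6  cond=T  regs=(0,6,5,7,0,10,2)
  step pc=2: add  $1, $5, $2  regs=(0,15,5,7,0,10,2)
  step pc=6: sub  $2, $3, $1  regs=(0,15,65528,7,0,10,2)
  step pc=7: or   $2, $6, $6  regs=(0,15,2,7,0,10,2)
  step pc=8: xori  $5, $5, 4  regs=(0,15,2,7,0,14,2)
  step pc=9: xori  $3, $3, 11  regs=(0,15,2,12,0,14,2)

15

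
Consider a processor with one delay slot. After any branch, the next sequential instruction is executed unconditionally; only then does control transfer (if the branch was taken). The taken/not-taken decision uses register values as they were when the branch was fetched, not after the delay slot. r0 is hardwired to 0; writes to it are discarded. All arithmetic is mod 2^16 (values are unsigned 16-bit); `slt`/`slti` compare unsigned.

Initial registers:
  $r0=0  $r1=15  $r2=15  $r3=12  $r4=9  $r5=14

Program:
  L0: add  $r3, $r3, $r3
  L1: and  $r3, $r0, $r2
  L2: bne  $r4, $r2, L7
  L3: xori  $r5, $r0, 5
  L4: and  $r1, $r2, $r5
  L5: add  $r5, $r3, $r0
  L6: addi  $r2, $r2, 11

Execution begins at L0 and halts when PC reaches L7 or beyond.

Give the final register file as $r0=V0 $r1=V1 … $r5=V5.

$r0=0 $r1=15 $r2=15 $r3=0 $r4=9 $r5=5

PC=0  add  $r3, $r3, $r3     | $r0=0 $r1=15 $r2=15 $r3=24 $r4=9 $r5=14
PC=1  and  $r3, $r0, $r2     | $r0=0 $r1=15 $r2=15 $r3=0 $r4=9 $r5=14
PC=2  bne  $r4, $r2, L7      | $r0=0 $r1=15 $r2=15 $r3=0 $r4=9 $r5=14  [TAKEN]
PC=3  xori  $r5, $r0, 5      | $r0=0 $r1=15 $r2=15 $r3=0 $r4=9 $r5=5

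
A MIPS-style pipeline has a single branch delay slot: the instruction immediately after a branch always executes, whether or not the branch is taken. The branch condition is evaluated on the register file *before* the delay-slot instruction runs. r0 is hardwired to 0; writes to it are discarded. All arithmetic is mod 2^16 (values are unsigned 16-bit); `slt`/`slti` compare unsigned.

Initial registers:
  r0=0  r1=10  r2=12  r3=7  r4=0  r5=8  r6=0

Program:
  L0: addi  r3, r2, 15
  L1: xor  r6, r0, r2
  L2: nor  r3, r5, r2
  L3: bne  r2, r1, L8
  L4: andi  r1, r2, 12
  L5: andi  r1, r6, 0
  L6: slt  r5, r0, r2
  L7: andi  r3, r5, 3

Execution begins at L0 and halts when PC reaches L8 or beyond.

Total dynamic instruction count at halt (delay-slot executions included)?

5

#0 addi  r3, r2, 15 ; 0/10/12/27/0/8/0
#1 xor  r6, r0, r2 ; 0/10/12/27/0/8/12
#2 nor  r3, r5, r2 ; 0/10/12/65523/0/8/12
#3 bne  r2, r1, L8 ; 0/10/12/65523/0/8/12 ; →target
#4 andi  r1, r2, 12 ; 0/12/12/65523/0/8/12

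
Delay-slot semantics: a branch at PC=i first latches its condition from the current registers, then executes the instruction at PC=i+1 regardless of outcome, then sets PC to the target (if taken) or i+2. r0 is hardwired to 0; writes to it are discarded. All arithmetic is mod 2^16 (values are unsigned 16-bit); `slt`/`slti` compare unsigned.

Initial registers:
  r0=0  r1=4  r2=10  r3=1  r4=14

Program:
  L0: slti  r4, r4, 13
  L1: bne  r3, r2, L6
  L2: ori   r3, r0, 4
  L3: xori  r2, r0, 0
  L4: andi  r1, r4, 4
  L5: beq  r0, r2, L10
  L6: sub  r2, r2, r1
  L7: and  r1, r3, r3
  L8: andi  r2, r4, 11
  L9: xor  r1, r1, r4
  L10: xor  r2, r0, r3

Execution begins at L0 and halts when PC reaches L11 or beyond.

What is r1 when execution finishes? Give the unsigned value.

4

#0 slti  r4, r4, 13 ; 0/4/10/1/0
#1 bne  r3, r2, L6 ; 0/4/10/1/0 ; →target
#2 ori   r3, r0, 4 ; 0/4/10/4/0
#6 sub  r2, r2, r1 ; 0/4/6/4/0
#7 and  r1, r3, r3 ; 0/4/6/4/0
#8 andi  r2, r4, 11 ; 0/4/0/4/0
#9 xor  r1, r1, r4 ; 0/4/0/4/0
#10 xor  r2, r0, r3 ; 0/4/4/4/0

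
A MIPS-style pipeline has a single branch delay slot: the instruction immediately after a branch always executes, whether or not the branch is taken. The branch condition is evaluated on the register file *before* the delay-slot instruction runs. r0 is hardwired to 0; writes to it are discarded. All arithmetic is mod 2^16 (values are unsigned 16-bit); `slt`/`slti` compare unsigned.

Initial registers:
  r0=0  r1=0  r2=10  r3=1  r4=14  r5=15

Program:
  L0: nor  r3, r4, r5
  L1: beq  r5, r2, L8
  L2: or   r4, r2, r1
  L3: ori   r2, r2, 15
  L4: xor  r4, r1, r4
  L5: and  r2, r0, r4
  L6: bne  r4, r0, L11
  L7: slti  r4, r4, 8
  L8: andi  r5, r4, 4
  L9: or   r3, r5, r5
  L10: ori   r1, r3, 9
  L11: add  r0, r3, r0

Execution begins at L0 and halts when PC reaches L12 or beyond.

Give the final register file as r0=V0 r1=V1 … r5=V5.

  step pc=0: nor  r3, r4, r5  regs=(0,0,10,65520,14,15)
  step pc=1: beq  r5, r2, L8  cond=F  regs=(0,0,10,65520,14,15)
  step pc=2: or   r4, r2, r1  regs=(0,0,10,65520,10,15)
  step pc=3: ori   r2, r2, 15  regs=(0,0,15,65520,10,15)
  step pc=4: xor  r4, r1, r4  regs=(0,0,15,65520,10,15)
  step pc=5: and  r2, r0, r4  regs=(0,0,0,65520,10,15)
  step pc=6: bne  r4, r0, L11  cond=T  regs=(0,0,0,65520,10,15)
  step pc=7: slti  r4, r4, 8  regs=(0,0,0,65520,0,15)
  step pc=11: add  r0, r3, r0  regs=(0,0,0,65520,0,15)

r0=0 r1=0 r2=0 r3=65520 r4=0 r5=15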